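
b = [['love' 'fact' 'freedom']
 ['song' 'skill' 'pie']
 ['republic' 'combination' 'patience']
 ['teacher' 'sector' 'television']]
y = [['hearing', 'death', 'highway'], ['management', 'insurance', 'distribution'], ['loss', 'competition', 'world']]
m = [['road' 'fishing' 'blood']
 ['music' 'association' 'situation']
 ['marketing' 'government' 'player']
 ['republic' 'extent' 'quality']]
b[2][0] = 'republic'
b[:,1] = ['fact', 'skill', 'combination', 'sector']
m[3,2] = 'quality'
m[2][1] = 'government'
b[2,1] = 'combination'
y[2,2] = 'world'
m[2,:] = ['marketing', 'government', 'player']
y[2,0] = 'loss'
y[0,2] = 'highway'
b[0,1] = 'fact'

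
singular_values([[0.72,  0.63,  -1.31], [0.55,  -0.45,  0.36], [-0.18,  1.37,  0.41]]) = [1.68, 1.45, 0.63]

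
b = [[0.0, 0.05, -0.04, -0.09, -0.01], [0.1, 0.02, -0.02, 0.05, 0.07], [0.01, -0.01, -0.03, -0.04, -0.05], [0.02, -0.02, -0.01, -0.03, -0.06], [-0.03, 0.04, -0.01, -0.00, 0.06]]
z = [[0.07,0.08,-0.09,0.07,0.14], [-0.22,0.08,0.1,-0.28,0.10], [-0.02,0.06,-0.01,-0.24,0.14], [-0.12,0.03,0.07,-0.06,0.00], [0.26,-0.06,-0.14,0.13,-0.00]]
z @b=[[0.00, 0.01, -0.00, -0.0, 0.01], [0.00, -0.00, 0.01, 0.03, 0.03], [-0.0, 0.01, 0.00, 0.01, 0.03], [0.00, -0.00, 0.0, 0.01, 0.00], [-0.0, 0.01, -0.01, -0.02, -0.01]]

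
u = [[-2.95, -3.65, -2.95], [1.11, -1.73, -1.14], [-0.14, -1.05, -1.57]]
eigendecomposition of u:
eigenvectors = [[-0.90+0.00j, (-0.9-0j), 0.11+0.00j], [0.15+0.37j, (0.15-0.37j), (-0.67+0j)], [-0.14+0.11j, -0.14-0.11j, 0.74+0.00j]]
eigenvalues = [(-2.8+1.85j), (-2.8-1.85j), (-0.64+0j)]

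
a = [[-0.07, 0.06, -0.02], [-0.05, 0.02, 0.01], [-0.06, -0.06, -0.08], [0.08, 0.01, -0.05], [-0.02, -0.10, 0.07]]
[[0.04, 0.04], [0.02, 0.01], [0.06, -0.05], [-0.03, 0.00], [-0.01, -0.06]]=a @ [[-0.53, -0.01], [-0.03, 0.63], [-0.27, 0.10]]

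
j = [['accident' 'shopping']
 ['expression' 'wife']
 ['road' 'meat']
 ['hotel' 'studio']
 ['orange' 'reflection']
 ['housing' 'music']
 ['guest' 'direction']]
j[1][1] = 'wife'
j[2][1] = 'meat'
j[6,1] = 'direction'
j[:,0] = ['accident', 'expression', 'road', 'hotel', 'orange', 'housing', 'guest']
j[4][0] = 'orange'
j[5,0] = 'housing'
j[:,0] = ['accident', 'expression', 'road', 'hotel', 'orange', 'housing', 'guest']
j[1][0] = 'expression'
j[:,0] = ['accident', 'expression', 'road', 'hotel', 'orange', 'housing', 'guest']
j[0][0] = 'accident'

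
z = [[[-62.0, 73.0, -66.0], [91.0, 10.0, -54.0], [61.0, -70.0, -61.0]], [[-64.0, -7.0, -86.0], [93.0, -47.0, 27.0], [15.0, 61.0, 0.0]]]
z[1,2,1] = 61.0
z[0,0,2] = -66.0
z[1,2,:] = [15.0, 61.0, 0.0]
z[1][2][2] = 0.0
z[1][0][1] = -7.0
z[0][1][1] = 10.0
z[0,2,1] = -70.0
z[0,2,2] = -61.0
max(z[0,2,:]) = 61.0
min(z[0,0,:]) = -66.0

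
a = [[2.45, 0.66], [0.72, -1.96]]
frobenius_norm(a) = 3.29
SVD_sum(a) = [[2.49, 0.23],  [0.54, 0.05]] + [[-0.04,0.43],[0.18,-2.01]]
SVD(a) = [[-0.98, -0.21],[-0.21, 0.98]] @ diag([2.557268171056354, 2.063608369168455]) @ [[-1.00, -0.09], [0.09, -1.00]]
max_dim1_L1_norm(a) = 3.11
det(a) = -5.28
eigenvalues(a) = [2.56, -2.07]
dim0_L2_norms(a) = [2.55, 2.07]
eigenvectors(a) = [[0.99, -0.14], [0.16, 0.99]]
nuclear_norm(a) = 4.62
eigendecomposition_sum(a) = [[2.5,0.36],[0.40,0.06]] + [[-0.05, 0.3], [0.32, -2.02]]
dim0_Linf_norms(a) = [2.45, 1.96]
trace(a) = 0.49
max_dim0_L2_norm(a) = 2.55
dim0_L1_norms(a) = [3.17, 2.62]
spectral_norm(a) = 2.56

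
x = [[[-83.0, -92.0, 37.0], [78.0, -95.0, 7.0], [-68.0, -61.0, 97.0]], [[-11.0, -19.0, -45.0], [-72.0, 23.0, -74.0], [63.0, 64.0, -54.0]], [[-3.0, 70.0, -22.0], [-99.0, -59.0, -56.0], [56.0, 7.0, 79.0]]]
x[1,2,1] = 64.0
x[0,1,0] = 78.0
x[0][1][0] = 78.0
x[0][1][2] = 7.0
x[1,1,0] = -72.0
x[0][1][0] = 78.0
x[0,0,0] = -83.0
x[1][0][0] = -11.0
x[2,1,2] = -56.0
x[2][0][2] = -22.0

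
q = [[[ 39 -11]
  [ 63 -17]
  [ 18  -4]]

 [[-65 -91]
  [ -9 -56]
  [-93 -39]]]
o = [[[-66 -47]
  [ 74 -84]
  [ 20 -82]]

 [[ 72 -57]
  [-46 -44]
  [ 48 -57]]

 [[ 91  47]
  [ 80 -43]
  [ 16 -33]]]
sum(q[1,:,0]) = -167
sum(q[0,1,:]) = 46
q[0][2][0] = 18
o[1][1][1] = -44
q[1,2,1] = -39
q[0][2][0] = 18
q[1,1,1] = -56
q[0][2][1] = -4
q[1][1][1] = -56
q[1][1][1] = -56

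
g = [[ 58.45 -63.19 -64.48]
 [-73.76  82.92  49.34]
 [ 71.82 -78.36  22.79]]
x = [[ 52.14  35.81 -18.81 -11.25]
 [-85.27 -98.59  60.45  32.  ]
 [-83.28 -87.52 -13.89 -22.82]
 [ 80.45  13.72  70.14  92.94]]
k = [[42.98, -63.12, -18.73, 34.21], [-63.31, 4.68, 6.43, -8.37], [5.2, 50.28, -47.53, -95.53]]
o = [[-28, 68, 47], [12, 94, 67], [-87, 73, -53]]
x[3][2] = 70.14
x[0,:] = [52.14, 35.81, -18.81, -11.25]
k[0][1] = -63.12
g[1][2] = 49.34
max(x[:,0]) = 80.45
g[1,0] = -73.76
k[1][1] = 4.68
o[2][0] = -87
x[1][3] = 32.0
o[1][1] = 94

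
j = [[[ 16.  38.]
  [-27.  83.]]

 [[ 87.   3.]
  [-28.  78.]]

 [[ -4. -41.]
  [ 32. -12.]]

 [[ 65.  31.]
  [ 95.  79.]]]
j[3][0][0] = 65.0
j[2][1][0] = 32.0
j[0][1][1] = 83.0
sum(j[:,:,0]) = 236.0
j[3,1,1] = 79.0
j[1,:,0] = [87.0, -28.0]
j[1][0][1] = 3.0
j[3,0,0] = 65.0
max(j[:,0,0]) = 87.0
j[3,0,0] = 65.0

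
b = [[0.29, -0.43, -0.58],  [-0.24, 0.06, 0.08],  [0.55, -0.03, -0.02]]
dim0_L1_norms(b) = [1.08, 0.52, 0.68]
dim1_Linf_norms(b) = [0.58, 0.24, 0.55]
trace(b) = 0.33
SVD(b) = [[-0.86, -0.5, 0.11],[0.27, -0.25, 0.93],[-0.44, 0.83, 0.35]] @ diag([0.8626907579927728, 0.4822352972110312, 0.0037113606188308263]) @ [[-0.64, 0.46, 0.61], [0.77, 0.37, 0.53], [-0.02, -0.81, 0.59]]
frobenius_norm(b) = 0.99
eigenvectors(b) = [[0.23+0.58j, 0.23-0.58j, 0.03+0.00j],[(-0.29-0.08j), -0.29+0.08j, 0.81+0.00j],[0.72+0.00j, 0.72-0.00j, -0.59+0.00j]]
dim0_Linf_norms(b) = [0.55, 0.43, 0.58]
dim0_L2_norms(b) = [0.67, 0.44, 0.59]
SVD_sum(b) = [[0.48, -0.34, -0.45],  [-0.15, 0.11, 0.14],  [0.24, -0.18, -0.23]] + [[-0.19,-0.09,-0.13], [-0.09,-0.04,-0.06], [0.31,0.15,0.21]] + [[-0.0, -0.0, 0.00], [-0.0, -0.00, 0.00], [-0.00, -0.00, 0.00]]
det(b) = -0.00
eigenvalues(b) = [(0.17+0.45j), (0.17-0.45j), (-0.01+0j)]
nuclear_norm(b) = 1.35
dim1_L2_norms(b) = [0.78, 0.26, 0.55]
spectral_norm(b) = 0.86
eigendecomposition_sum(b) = [[0.15+0.20j, -0.21+0.07j, -0.29+0.10j],[-0.12-0.00j, (0.03-0.1j), 0.04-0.14j],[(0.27-0.07j), (-0.02+0.26j), (-0.01+0.35j)]] + [[0.15-0.20j, (-0.21-0.07j), (-0.29-0.1j)],[-0.12+0.00j, (0.03+0.1j), (0.04+0.14j)],[(0.27+0.07j), (-0.02-0.26j), -0.01-0.35j]] + [[-0.00+0.00j,-0.00+0.00j,(-0+0j)], [-0.00+0.00j,(-0.01+0j),-0.00+0.00j], [0.00-0.00j,0.01-0.00j,-0j]]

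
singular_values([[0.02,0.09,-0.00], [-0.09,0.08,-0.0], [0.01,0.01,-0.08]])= [0.13, 0.08, 0.07]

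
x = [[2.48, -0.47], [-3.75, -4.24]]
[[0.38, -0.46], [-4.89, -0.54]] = x @ [[0.32, -0.14], [0.87, 0.25]]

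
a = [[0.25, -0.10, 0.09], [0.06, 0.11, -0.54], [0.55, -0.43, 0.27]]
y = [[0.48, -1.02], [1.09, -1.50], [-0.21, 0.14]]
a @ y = [[-0.01, -0.09], [0.26, -0.3], [-0.26, 0.12]]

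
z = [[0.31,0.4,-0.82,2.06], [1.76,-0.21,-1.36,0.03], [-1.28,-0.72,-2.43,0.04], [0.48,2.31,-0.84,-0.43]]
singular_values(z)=[3.09, 2.72, 2.09, 1.83]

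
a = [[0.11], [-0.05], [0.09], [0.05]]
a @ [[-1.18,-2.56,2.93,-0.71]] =[[-0.13, -0.28, 0.32, -0.08],[0.06, 0.13, -0.15, 0.04],[-0.11, -0.23, 0.26, -0.06],[-0.06, -0.13, 0.15, -0.04]]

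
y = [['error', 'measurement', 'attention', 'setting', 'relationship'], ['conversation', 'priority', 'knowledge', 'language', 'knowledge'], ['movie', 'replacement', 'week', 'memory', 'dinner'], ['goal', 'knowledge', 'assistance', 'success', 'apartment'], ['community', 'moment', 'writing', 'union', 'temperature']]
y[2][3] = 'memory'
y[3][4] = 'apartment'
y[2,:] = ['movie', 'replacement', 'week', 'memory', 'dinner']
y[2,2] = 'week'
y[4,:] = ['community', 'moment', 'writing', 'union', 'temperature']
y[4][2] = 'writing'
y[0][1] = 'measurement'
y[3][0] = 'goal'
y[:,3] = ['setting', 'language', 'memory', 'success', 'union']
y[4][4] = 'temperature'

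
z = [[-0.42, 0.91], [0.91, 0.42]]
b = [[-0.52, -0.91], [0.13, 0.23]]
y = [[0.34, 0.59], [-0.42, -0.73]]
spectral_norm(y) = 1.08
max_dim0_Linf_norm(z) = 0.91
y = z @ b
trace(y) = -0.39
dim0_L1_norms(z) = [1.33, 1.33]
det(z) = -1.00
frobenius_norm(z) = 1.42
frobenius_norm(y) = 1.08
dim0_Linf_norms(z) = [0.91, 0.91]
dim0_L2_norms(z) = [1.0, 1.0]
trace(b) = -0.29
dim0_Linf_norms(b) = [0.52, 0.91]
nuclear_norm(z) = 2.00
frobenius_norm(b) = 1.08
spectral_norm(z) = 1.00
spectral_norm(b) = 1.08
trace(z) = 0.00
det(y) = -0.00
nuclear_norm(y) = 1.08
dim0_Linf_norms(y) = [0.42, 0.73]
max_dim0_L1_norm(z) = 1.33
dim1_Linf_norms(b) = [0.91, 0.23]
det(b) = -0.00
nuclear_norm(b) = 1.08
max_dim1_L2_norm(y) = 0.84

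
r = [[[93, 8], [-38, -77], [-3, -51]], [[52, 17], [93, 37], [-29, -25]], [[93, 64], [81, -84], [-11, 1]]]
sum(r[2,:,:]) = 144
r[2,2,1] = 1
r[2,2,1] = 1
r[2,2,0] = -11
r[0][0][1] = 8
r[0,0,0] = 93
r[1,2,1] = -25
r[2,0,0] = 93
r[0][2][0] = -3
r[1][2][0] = -29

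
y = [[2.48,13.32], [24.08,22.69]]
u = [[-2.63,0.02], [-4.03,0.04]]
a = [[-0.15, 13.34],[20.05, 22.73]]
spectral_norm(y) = 34.94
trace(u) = -2.59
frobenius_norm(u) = 4.81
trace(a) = 22.58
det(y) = -264.47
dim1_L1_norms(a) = [13.49, 42.78]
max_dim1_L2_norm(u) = 4.03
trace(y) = 25.17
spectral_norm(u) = 4.81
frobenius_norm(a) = 33.12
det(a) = -270.88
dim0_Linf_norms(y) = [24.08, 22.69]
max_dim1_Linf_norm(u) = 4.03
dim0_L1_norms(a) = [20.2, 36.07]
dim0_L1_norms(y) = [26.56, 36.01]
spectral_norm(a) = 32.02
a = u + y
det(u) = -0.02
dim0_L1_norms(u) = [6.66, 0.06]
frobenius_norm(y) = 35.75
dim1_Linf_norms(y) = [13.32, 24.08]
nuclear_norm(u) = 4.82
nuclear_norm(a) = 40.48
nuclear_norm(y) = 42.51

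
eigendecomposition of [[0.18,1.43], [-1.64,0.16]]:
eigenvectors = [[(-0-0.68j), (-0+0.68j)],[0.73+0.00j, 0.73-0.00j]]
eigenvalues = [(0.17+1.53j), (0.17-1.53j)]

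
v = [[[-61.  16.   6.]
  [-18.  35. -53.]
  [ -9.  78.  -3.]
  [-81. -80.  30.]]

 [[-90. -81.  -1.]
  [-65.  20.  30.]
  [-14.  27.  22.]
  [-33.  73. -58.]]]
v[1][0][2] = -1.0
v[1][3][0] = -33.0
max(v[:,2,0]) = -9.0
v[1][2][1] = 27.0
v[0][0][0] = -61.0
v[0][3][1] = -80.0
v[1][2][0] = -14.0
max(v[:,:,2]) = 30.0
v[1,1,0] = -65.0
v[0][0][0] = -61.0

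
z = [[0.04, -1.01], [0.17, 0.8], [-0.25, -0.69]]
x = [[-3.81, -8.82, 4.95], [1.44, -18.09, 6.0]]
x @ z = [[-2.89, -6.62], [-4.52, -20.07]]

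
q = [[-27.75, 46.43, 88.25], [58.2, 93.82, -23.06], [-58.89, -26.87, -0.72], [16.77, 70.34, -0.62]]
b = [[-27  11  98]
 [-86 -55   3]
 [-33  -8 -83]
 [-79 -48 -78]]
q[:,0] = [-27.75, 58.2, -58.89, 16.77]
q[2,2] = -0.72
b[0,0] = -27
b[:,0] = [-27, -86, -33, -79]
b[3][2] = -78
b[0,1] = 11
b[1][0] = -86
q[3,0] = 16.77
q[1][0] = 58.2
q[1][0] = 58.2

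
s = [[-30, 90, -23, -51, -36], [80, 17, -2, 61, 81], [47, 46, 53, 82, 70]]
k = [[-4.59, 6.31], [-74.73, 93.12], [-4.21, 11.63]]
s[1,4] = 81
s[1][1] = 17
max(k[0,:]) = 6.31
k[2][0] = -4.21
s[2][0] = 47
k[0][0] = -4.59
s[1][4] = 81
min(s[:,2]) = -23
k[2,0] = -4.21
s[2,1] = 46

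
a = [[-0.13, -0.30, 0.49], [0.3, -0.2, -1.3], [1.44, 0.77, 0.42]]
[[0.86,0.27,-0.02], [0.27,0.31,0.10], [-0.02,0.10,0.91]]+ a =[[0.73, -0.03, 0.47], [0.57, 0.11, -1.2], [1.42, 0.87, 1.33]]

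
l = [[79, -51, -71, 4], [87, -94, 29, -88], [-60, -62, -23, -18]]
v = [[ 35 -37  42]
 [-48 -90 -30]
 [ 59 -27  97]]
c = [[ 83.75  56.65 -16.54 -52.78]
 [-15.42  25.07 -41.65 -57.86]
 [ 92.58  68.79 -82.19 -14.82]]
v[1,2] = -30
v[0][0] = 35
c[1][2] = -41.65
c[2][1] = 68.79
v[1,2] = -30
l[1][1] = -94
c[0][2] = -16.54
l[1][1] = -94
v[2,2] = 97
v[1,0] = -48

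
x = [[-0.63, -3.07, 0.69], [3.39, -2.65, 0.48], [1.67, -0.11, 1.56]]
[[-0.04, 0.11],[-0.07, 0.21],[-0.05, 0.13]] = x @ [[-0.01, 0.03], [0.01, -0.03], [-0.02, 0.05]]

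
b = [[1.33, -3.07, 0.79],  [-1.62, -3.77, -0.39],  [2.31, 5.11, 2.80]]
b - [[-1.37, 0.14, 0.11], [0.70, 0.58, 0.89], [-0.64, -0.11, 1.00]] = [[2.7,-3.21,0.68], [-2.32,-4.35,-1.28], [2.95,5.22,1.8]]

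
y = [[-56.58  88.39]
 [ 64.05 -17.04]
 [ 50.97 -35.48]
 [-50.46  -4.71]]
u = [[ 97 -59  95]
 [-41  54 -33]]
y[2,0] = 50.97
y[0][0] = -56.58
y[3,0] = -50.46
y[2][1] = -35.48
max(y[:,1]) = 88.39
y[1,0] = 64.05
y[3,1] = -4.71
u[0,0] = 97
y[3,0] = -50.46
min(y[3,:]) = -50.46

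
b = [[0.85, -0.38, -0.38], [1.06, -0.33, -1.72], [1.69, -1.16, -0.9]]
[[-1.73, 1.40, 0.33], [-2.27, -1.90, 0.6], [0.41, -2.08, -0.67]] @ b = [[0.57, -0.19, -2.05],[-2.93, 0.79, 3.59],[-2.99, 1.31, 4.02]]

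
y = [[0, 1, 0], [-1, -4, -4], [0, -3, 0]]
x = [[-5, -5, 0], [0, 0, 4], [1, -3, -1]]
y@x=[[0, 0, 4], [1, 17, -12], [0, 0, -12]]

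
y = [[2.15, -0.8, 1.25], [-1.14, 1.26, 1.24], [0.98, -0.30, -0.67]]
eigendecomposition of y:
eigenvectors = [[-0.87, 0.42, 0.44], [0.40, 0.59, 0.89], [-0.27, -0.69, 0.11]]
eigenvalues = [2.91, -1.01, 0.85]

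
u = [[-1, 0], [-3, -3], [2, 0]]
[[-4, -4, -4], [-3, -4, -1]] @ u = [[8, 12], [13, 12]]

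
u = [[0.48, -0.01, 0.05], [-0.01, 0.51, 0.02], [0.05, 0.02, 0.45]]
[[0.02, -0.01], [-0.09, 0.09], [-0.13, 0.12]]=u@[[0.06,-0.05], [-0.17,0.16], [-0.29,0.27]]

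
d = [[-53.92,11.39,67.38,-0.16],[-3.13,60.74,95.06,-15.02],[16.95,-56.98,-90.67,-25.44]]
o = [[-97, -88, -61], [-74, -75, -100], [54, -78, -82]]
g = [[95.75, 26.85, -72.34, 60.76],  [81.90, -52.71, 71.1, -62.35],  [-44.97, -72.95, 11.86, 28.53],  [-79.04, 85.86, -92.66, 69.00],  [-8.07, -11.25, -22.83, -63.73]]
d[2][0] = 16.95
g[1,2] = 71.1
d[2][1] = -56.98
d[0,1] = 11.39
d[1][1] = 60.74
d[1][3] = -15.02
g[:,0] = [95.75, 81.9, -44.97, -79.04, -8.07]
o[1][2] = -100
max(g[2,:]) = 28.53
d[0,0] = -53.92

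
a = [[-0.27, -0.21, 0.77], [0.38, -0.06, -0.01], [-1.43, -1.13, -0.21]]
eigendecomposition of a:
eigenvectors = [[-0.10+0.58j,(-0.1-0.58j),(-0.58+0j)], [(0.2+0.02j),0.20-0.02j,0.77+0.00j], [-0.78+0.00j,(-0.78-0j),(0.27+0j)]]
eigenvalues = [(-0.09+1.09j), (-0.09-1.09j), (-0.35+0j)]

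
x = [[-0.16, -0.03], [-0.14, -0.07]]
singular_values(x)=[0.22, 0.03]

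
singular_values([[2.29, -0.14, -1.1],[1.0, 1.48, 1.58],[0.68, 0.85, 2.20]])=[3.36, 2.56, 0.55]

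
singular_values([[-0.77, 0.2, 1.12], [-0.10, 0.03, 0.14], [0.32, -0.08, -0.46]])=[1.5, 0.01, 0.0]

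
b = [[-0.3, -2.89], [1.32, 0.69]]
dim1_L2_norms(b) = [2.91, 1.49]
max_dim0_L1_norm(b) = 3.58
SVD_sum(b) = [[-0.67, -2.8], [0.23, 0.95]] + [[0.37, -0.09], [1.09, -0.26]]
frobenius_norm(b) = 3.27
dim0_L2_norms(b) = [1.35, 2.97]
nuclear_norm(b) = 4.23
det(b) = 3.61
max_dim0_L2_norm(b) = 2.97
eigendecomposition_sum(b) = [[-0.15+0.97j, -1.45+0.15j], [(0.66-0.07j), 0.34+0.92j]] + [[-0.15-0.97j, (-1.45-0.15j)], [0.66+0.07j, (0.34-0.92j)]]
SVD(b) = [[0.95, -0.32], [-0.32, -0.95]] @ diag([3.0420483316211637, 1.185977212294105]) @ [[-0.23, -0.97], [-0.97, 0.23]]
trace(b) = 0.39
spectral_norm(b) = 3.04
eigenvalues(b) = [(0.2+1.89j), (0.2-1.89j)]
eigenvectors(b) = [[0.83+0.00j,  (0.83-0j)],[-0.14-0.54j,  (-0.14+0.54j)]]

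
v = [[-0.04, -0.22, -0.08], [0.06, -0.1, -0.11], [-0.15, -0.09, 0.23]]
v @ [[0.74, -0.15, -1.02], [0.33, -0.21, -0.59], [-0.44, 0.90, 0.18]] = [[-0.07, -0.02, 0.16], [0.06, -0.09, -0.02], [-0.24, 0.25, 0.25]]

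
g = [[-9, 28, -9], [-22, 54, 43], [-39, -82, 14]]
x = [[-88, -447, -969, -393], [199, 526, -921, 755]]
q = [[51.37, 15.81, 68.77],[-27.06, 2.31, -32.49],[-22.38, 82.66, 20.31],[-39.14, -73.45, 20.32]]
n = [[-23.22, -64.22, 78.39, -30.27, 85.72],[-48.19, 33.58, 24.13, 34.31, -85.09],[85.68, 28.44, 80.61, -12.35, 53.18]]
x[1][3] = 755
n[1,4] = -85.09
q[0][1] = 15.81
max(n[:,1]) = 33.58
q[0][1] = 15.81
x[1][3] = 755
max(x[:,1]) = 526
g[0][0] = -9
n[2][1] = 28.44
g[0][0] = -9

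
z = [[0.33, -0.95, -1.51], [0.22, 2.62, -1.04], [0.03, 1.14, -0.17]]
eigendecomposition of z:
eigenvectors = [[-0.75, 0.92, 0.98], [0.57, -0.30, 0.00], [0.33, -0.26, 0.22]]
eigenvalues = [1.73, 1.06, -0.01]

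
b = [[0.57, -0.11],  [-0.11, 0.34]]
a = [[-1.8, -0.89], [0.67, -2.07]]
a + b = [[-1.23, -1.00], [0.56, -1.73]]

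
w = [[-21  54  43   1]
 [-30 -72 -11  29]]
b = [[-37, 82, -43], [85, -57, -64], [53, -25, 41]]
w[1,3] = 29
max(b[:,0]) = 85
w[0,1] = 54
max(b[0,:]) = 82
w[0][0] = -21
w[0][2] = 43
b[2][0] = 53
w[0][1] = 54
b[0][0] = -37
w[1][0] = -30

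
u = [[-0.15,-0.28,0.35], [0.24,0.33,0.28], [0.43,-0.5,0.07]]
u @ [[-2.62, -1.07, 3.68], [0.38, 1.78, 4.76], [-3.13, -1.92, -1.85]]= [[-0.81, -1.01, -2.53], [-1.38, -0.21, 1.94], [-1.54, -1.48, -0.93]]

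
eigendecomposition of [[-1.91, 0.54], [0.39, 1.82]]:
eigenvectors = [[-0.99, -0.14], [0.1, -0.99]]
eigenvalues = [-1.97, 1.88]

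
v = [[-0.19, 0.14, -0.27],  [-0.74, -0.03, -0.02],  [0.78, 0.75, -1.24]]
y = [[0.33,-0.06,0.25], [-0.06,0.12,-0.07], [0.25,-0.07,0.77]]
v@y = [[-0.14, 0.05, -0.27], [-0.25, 0.04, -0.2], [-0.10, 0.13, -0.81]]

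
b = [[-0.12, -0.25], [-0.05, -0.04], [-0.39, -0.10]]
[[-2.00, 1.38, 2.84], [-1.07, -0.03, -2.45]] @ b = [[-0.94, 0.16], [1.09, 0.51]]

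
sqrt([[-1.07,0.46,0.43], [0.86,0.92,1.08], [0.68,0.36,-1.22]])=[[0.11+1.03j, (0.22-0.2j), (0.11-0.19j)], [0.48-0.37j, (0.95+0.18j), 0.48-0.46j], [(0.1-0.29j), (0.19-0.15j), (0.1+1.1j)]]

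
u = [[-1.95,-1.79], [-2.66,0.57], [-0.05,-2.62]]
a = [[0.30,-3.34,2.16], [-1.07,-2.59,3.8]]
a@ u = [[8.19, -8.1], [8.79, -9.52]]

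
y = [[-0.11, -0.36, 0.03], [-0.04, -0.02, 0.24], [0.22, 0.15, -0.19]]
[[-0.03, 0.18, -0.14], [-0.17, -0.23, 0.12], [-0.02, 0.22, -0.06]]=y @ [[-1.01,  0.76,  -0.17], [0.31,  -0.80,  0.48], [-0.84,  -0.91,  0.5]]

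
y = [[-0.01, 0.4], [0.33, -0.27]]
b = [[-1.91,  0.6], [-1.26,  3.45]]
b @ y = [[0.22, -0.93], [1.15, -1.44]]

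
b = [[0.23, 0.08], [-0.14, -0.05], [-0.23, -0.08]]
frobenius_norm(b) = 0.38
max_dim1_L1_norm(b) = 0.31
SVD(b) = [[-0.65, -0.28], [0.40, -0.92], [0.65, 0.28]] @ diag([0.3750982813485958, 0.00113107441384846]) @ [[-0.94,-0.33], [-0.33,0.94]]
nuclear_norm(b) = 0.38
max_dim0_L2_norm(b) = 0.35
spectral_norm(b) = 0.38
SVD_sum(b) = [[0.23, 0.08], [-0.14, -0.05], [-0.23, -0.08]] + [[0.0, -0.00],  [0.0, -0.00],  [-0.00, 0.0]]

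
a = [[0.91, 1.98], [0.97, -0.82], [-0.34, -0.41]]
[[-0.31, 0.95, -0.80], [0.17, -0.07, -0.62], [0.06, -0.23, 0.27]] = a @ [[0.03, 0.24, -0.71], [-0.17, 0.37, -0.08]]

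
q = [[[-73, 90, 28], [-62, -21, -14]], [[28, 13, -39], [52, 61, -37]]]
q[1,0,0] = 28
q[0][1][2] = -14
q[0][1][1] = -21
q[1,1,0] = 52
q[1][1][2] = -37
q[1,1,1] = 61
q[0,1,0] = -62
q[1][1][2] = -37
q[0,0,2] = 28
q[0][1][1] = -21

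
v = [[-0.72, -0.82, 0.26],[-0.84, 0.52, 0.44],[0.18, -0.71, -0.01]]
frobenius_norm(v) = 1.72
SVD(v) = [[-0.75, 0.53, -0.39], [-0.66, -0.60, 0.46], [0.01, 0.61, 0.80]] @ diag([1.2288825769047902, 1.2018051752495498, 0.10055810719797585]) @ [[0.89, 0.22, -0.39], [0.19, -0.97, -0.11], [0.41, -0.02, 0.91]]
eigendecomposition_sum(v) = [[-0.97, -0.33, 0.37], [-0.47, -0.16, 0.18], [-0.15, -0.05, 0.06]] + [[0.34, -0.62, -0.28], [-0.41, 0.74, 0.33], [0.53, -0.95, -0.42]] + [[-0.09,  0.13,  0.16], [0.04,  -0.06,  -0.07], [-0.20,  0.29,  0.36]]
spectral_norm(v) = 1.23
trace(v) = -0.21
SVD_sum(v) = [[-0.83, -0.21, 0.37], [-0.72, -0.18, 0.32], [0.01, 0.0, -0.0]] + [[0.12,-0.62,-0.07], [-0.14,0.70,0.08], [0.14,-0.71,-0.08]] + [[-0.02, 0.00, -0.04], [0.02, -0.00, 0.04], [0.03, -0.00, 0.07]]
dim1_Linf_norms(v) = [0.82, 0.84, 0.71]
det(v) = -0.15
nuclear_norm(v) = 2.53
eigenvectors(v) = [[-0.89, -0.46, 0.41],[-0.43, 0.54, -0.18],[-0.14, -0.70, 0.9]]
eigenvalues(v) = [-1.08, 0.66, 0.21]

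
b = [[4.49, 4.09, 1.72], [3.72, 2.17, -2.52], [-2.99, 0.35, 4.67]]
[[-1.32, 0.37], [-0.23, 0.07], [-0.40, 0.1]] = b @ [[-0.21, 0.06], [-0.00, 0.0], [-0.22, 0.06]]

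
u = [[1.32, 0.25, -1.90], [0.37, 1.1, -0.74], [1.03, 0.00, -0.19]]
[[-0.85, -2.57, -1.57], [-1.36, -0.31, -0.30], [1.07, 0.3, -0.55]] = u @ [[1.26, 0.64, -0.43], [-0.85, 0.78, 0.25], [1.21, 1.90, 0.56]]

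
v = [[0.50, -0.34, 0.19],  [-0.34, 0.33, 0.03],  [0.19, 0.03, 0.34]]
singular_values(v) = [0.8, 0.36, 0.0]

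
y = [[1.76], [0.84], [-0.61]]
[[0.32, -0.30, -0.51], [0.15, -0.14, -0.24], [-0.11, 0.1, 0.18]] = y @ [[0.18, -0.17, -0.29]]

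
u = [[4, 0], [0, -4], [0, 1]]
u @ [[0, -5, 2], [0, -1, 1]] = [[0, -20, 8], [0, 4, -4], [0, -1, 1]]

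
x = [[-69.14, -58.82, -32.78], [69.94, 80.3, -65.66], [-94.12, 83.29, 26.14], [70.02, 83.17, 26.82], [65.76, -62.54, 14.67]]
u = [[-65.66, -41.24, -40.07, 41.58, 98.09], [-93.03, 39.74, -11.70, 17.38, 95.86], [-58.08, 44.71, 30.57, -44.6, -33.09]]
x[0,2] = -32.78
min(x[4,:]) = -62.54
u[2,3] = -44.6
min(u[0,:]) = -65.66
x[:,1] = [-58.82, 80.3, 83.29, 83.17, -62.54]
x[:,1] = [-58.82, 80.3, 83.29, 83.17, -62.54]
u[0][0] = -65.66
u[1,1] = 39.74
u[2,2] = 30.57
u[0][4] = 98.09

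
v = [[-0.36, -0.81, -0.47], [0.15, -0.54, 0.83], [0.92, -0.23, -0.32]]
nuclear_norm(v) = 3.01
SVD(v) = [[0.72, 0.01, 0.69], [-0.53, -0.63, 0.57], [0.44, -0.78, -0.45]] @ diag([1.0074140437578099, 0.9994442128131117, 0.998763340293344]) @ [[0.06, -0.4, -0.92], [-0.81, 0.51, -0.28], [-0.58, -0.76, 0.29]]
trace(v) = -1.22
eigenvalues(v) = [(-0.11+1j), (-0.11-1j), (-1+0j)]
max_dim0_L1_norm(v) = 1.62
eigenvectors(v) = [[0.21+0.56j, 0.21-0.56j, (-0.53+0j)], [0.27-0.43j, (0.27+0.43j), -0.70+0.00j], [(0.62+0j), 0.62-0.00j, 0.48+0.00j]]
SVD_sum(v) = [[0.05, -0.29, -0.67],[-0.03, 0.21, 0.49],[0.03, -0.18, -0.41]] + [[-0.01, 0.01, -0.0], [0.51, -0.32, 0.17], [0.63, -0.4, 0.22]] + [[-0.4, -0.53, 0.2], [-0.33, -0.43, 0.16], [0.26, 0.34, -0.13]]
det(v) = -1.01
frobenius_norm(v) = 1.74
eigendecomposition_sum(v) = [[(-0.04+0.36j), -0.22-0.21j, (-0.36+0.09j)], [(0.26-0.16j), (-0.03+0.26j), 0.25+0.20j], [(0.33+0.17j), -0.28+0.14j, (-0.04+0.38j)]] + [[-0.04-0.36j, -0.22+0.21j, (-0.36-0.09j)],[0.26+0.16j, (-0.03-0.26j), 0.25-0.20j],[0.33-0.17j, (-0.28-0.14j), -0.04-0.38j]] + [[(-0.28+0j), -0.37-0.00j, 0.26+0.00j], [(-0.37+0j), -0.49-0.00j, 0.34+0.00j], [(0.26-0j), (0.34+0j), -0.23-0.00j]]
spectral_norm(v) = 1.01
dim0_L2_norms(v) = [1.0, 1.0, 1.01]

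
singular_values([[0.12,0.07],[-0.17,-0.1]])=[0.24, 0.0]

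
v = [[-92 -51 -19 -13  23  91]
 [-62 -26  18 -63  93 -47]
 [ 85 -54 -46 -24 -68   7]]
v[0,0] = -92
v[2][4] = -68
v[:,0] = [-92, -62, 85]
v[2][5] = 7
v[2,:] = [85, -54, -46, -24, -68, 7]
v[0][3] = -13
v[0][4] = 23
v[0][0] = -92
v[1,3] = -63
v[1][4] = 93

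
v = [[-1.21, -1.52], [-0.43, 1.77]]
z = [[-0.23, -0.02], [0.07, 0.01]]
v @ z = [[0.17, 0.01], [0.22, 0.03]]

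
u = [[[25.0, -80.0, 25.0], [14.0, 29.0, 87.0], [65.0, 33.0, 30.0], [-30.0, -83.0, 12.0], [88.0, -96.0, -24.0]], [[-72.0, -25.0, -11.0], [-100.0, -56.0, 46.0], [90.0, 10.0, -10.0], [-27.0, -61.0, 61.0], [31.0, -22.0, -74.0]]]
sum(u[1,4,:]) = -65.0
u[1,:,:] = [[-72.0, -25.0, -11.0], [-100.0, -56.0, 46.0], [90.0, 10.0, -10.0], [-27.0, -61.0, 61.0], [31.0, -22.0, -74.0]]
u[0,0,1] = -80.0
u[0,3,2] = 12.0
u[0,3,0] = -30.0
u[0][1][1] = 29.0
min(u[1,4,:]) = -74.0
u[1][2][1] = 10.0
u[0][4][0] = 88.0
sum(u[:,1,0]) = -86.0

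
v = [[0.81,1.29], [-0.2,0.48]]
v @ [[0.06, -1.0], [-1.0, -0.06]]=[[-1.24, -0.89],[-0.49, 0.17]]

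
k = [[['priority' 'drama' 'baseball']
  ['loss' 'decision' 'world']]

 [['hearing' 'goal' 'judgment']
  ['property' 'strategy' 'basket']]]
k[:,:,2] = [['baseball', 'world'], ['judgment', 'basket']]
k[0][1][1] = 'decision'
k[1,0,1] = 'goal'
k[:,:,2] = [['baseball', 'world'], ['judgment', 'basket']]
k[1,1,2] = 'basket'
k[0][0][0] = 'priority'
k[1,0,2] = 'judgment'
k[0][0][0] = 'priority'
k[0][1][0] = 'loss'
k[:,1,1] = ['decision', 'strategy']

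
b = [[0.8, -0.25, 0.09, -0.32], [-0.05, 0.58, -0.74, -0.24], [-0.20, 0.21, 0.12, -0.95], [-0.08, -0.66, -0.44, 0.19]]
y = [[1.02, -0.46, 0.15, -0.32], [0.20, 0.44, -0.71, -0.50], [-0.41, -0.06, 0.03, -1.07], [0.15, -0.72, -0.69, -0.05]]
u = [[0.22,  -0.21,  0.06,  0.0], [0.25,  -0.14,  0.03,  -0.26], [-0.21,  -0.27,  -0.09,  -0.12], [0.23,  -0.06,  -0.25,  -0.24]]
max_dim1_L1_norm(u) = 0.78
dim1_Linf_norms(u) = [0.22, 0.26, 0.27, 0.25]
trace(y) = 1.44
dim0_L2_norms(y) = [1.13, 0.96, 1.0, 1.22]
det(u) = -0.01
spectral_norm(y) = 1.31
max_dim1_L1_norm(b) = 1.61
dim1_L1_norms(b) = [1.46, 1.61, 1.48, 1.37]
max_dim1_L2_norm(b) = 1.0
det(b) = -0.60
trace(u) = -0.25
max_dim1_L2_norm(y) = 1.17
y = b + u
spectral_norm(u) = 0.57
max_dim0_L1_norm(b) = 1.7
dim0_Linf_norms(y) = [1.02, 0.72, 0.71, 1.07]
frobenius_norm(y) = 2.17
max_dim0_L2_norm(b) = 1.05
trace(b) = 1.69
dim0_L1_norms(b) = [1.13, 1.7, 1.39, 1.7]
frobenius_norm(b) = 1.85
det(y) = -1.15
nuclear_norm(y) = 4.24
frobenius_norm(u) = 0.75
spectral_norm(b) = 1.18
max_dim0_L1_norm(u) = 0.91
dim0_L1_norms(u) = [0.91, 0.68, 0.43, 0.62]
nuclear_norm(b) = 3.61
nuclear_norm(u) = 1.36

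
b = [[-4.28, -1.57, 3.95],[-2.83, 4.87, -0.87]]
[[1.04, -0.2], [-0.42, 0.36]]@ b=[[-3.89,-2.61,4.28],[0.78,2.41,-1.97]]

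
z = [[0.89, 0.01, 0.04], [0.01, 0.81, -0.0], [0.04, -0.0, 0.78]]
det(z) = 0.561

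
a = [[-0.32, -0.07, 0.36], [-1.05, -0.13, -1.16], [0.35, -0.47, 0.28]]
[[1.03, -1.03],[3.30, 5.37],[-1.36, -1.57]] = a @ [[-3.27, -1.05], [0.5, 0.34], [0.06, -3.72]]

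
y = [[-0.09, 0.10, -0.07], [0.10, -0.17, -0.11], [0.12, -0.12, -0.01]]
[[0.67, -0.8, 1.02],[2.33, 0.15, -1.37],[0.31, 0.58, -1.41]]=y @[[-9.04, 3.41, -9.94], [-10.56, -1.8, 1.75], [-13.05, 4.51, 0.74]]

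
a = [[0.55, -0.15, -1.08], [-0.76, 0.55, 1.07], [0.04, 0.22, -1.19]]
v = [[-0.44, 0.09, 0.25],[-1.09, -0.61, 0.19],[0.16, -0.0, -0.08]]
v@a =[[-0.3, 0.17, 0.27], [-0.13, -0.13, 0.3], [0.08, -0.04, -0.08]]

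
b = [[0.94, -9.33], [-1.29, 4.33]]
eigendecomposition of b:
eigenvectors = [[-0.97, 0.86], [-0.23, -0.51]]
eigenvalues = [-1.23, 6.5]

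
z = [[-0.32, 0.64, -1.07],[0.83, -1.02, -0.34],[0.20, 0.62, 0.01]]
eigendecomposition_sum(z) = [[-0.49+0.00j, 0.78+0.00j, (-0.17-0j)], [(0.64-0j), (-1-0j), 0.22+0.00j], [-0.19+0.00j, (0.3+0j), (-0.06-0j)]] + [[0.09+0.25j, -0.07+0.20j, (-0.45+0.03j)], [0.10+0.14j, -0.01+0.14j, (-0.28+0.1j)], [0.19-0.08j, (0.16+0.05j), (0.04+0.36j)]] + [[(0.09-0.25j),(-0.07-0.2j),(-0.45-0.03j)],[0.10-0.14j,(-0.01-0.14j),(-0.28-0.1j)],[0.19+0.08j,0.16-0.05j,(0.04-0.36j)]]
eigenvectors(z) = [[-0.59+0.00j, -0.70+0.00j, (-0.7-0j)], [0.77+0.00j, -0.44+0.12j, -0.44-0.12j], [-0.23+0.00j, (0.02+0.56j), 0.02-0.56j]]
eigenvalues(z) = [(-1.56+0j), (0.11+0.74j), (0.11-0.74j)]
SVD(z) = [[-0.61,-0.78,-0.13], [0.74,-0.62,0.24], [-0.27,0.05,0.96]] @ diag([1.5718100019909915, 1.091552988068946, 0.5140285905266698]) @ [[0.48,  -0.84,  0.25], [-0.24,  0.16,  0.96], [0.84,  0.52,  0.12]]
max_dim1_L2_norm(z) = 1.36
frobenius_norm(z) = 1.98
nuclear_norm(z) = 3.18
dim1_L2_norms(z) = [1.29, 1.36, 0.65]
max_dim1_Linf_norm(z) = 1.07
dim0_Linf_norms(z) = [0.83, 1.02, 1.07]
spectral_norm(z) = 1.57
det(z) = -0.88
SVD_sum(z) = [[-0.47,0.81,-0.25], [0.57,-0.98,0.3], [-0.20,0.35,-0.11]] + [[0.2, -0.13, -0.82], [0.16, -0.11, -0.65], [-0.01, 0.01, 0.06]] + [[-0.05,  -0.03,  -0.01], [0.10,  0.07,  0.02], [0.42,  0.26,  0.06]]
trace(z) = -1.33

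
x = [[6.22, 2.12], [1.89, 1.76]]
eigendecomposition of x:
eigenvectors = [[0.94, -0.38], [0.34, 0.93]]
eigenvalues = [6.99, 0.99]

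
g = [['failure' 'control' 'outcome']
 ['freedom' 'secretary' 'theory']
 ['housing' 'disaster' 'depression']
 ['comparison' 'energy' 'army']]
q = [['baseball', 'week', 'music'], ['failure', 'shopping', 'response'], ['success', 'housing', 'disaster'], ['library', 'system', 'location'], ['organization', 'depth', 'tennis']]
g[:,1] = ['control', 'secretary', 'disaster', 'energy']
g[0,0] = 'failure'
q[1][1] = 'shopping'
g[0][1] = 'control'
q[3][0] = 'library'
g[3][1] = 'energy'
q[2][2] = 'disaster'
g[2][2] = 'depression'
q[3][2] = 'location'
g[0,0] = 'failure'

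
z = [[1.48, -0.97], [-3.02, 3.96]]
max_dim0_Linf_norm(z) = 3.96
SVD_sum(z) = [[1.07, -1.31],[-3.16, 3.85]] + [[0.41, 0.34], [0.14, 0.11]]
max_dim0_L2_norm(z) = 4.08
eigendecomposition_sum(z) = [[0.48, 0.14], [0.43, 0.13]] + [[1.0, -1.11], [-3.45, 3.83]]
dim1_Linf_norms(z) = [1.48, 3.96]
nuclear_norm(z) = 5.81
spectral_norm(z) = 5.26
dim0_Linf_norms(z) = [3.02, 3.96]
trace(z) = 5.44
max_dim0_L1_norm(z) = 4.93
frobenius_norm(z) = 5.29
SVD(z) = [[-0.32,  0.95], [0.95,  0.32]] @ diag([5.255683197764641, 0.5577581238623336]) @ [[-0.63, 0.77], [0.77, 0.63]]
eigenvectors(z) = [[-0.74, 0.28], [-0.67, -0.96]]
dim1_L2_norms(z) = [1.77, 4.98]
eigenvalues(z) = [0.61, 4.83]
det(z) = 2.93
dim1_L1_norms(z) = [2.45, 6.98]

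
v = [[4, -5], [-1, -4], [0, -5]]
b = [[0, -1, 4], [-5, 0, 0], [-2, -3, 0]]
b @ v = [[1, -16], [-20, 25], [-5, 22]]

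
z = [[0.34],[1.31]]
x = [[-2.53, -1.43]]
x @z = [[-2.73]]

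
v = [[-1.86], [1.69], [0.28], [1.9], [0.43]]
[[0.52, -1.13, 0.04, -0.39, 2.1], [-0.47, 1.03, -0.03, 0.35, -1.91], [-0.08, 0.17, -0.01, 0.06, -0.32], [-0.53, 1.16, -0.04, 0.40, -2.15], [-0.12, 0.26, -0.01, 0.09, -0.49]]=v @ [[-0.28, 0.61, -0.02, 0.21, -1.13]]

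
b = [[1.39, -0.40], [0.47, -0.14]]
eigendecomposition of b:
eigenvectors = [[0.95, 0.28], [0.32, 0.96]]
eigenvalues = [1.26, -0.01]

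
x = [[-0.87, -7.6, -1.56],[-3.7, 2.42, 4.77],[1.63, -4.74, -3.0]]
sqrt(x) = [[(1.37+1.98j), (-2.56+1.08j), -1.58-1.66j], [-1.10+0.80j, 1.87+0.43j, 1.62-0.66j], [(0.92+0.43j), -1.84+0.23j, -0.83-0.36j]]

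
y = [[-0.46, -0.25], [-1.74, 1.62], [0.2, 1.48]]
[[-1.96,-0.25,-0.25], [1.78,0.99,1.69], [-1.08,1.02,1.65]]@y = [[1.29, -0.29], [-2.20, 3.66], [-0.95, 4.36]]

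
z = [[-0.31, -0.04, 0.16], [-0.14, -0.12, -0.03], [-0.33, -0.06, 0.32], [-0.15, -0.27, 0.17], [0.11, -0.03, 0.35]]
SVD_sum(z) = [[-0.21, -0.1, 0.22], [-0.07, -0.03, 0.07], [-0.30, -0.14, 0.31], [-0.2, -0.09, 0.21], [-0.12, -0.06, 0.12]] + [[-0.07,  -0.01,  -0.08], [-0.09,  -0.01,  -0.09], [-0.01,  -0.00,  -0.01], [-0.01,  -0.00,  -0.01], [0.22,  0.04,  0.23]] + [[-0.02, 0.07, 0.01], [0.02, -0.07, -0.01], [-0.03, 0.08, 0.01], [0.06, -0.17, -0.03], [0.0, -0.01, -0.0]]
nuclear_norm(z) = 1.26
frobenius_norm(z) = 0.80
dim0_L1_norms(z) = [1.04, 0.52, 1.03]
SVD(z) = [[-0.49, -0.29, -0.34], [-0.16, -0.36, 0.33], [-0.68, -0.03, -0.38], [-0.45, -0.04, 0.80], [-0.27, 0.88, 0.05]] @ diag([0.6681100955604476, 0.36396836314216074, 0.23249931363732199]) @ [[0.65, 0.31, -0.69], [0.7, 0.11, 0.71], [0.30, -0.94, -0.14]]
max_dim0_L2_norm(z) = 0.53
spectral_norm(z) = 0.67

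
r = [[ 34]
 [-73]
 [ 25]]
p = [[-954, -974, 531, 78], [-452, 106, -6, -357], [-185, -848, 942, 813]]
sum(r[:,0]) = -14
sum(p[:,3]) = 534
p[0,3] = 78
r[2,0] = 25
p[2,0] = -185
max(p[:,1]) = 106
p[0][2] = 531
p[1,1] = 106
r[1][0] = -73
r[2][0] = 25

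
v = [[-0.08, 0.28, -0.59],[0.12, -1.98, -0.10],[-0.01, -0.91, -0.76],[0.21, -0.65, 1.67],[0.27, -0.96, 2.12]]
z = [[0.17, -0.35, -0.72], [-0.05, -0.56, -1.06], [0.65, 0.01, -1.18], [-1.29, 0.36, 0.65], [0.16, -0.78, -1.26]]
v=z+[[-0.25, 0.63, 0.13], [0.17, -1.42, 0.96], [-0.66, -0.92, 0.42], [1.5, -1.01, 1.02], [0.11, -0.18, 3.38]]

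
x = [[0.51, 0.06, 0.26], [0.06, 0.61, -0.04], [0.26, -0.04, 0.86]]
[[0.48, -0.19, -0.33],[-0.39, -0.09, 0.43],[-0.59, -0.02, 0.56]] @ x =[[0.15,-0.07,-0.15], [-0.09,-0.1,0.27], [-0.16,-0.07,0.33]]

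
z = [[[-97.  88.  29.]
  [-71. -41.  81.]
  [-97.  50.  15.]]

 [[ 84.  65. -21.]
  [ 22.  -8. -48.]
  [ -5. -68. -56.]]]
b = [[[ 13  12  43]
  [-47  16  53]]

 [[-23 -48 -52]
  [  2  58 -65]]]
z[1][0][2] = -21.0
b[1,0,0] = -23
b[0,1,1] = 16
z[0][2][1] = 50.0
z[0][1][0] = -71.0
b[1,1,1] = 58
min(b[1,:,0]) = -23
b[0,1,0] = -47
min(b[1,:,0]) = -23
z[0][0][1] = 88.0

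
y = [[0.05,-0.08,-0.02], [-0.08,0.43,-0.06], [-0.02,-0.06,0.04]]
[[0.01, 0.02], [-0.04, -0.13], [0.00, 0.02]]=y @ [[0.19, -0.03], [-0.05, -0.31], [0.1, 0.04]]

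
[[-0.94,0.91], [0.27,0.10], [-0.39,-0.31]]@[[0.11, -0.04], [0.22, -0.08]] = [[0.10, -0.04], [0.05, -0.02], [-0.11, 0.04]]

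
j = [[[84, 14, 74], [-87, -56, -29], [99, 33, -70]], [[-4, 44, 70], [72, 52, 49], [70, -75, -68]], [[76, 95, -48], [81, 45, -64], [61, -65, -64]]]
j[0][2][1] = 33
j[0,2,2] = -70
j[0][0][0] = 84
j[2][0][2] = -48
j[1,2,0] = 70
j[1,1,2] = 49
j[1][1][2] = 49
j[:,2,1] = [33, -75, -65]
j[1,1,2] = 49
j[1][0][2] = 70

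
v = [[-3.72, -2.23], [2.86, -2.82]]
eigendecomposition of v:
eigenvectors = [[0.12-0.65j, 0.12+0.65j], [-0.75+0.00j, -0.75-0.00j]]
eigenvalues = [(-3.27+2.49j), (-3.27-2.49j)]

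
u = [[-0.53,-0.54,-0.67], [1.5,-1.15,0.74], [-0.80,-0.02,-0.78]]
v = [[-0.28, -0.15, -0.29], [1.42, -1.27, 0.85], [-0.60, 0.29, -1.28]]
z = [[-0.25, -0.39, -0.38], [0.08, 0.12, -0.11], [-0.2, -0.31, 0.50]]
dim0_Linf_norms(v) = [1.42, 1.27, 1.28]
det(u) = -0.16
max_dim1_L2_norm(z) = 0.62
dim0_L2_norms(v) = [1.57, 1.31, 1.56]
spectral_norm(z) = 0.65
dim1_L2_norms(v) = [0.43, 2.09, 1.44]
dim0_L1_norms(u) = [2.83, 1.71, 2.19]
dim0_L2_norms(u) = [1.78, 1.27, 1.27]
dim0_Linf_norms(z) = [0.25, 0.39, 0.5]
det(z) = 0.00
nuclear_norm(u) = 3.43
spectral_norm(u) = 2.28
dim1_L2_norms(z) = [0.6, 0.18, 0.62]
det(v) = -0.48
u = v + z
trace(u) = -2.46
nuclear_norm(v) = 3.50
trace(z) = 0.37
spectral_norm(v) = 2.42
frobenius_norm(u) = 2.53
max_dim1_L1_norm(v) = 3.54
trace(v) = -2.83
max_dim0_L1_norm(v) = 2.42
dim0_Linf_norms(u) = [1.5, 1.15, 0.78]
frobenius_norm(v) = 2.57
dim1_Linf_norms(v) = [0.29, 1.42, 1.28]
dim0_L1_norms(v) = [2.3, 1.71, 2.42]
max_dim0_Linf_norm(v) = 1.42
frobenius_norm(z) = 0.88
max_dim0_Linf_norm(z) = 0.5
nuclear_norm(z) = 1.25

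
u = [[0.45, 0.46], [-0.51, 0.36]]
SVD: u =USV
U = [[-0.77, 0.64], [0.64, 0.77]]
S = [0.68, 0.58]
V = [[-0.98, -0.18], [-0.18, 0.98]]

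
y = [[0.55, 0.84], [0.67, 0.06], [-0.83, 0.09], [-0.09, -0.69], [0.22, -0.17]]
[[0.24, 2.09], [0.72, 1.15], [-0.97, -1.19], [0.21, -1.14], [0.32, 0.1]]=y@[[1.12, 1.59], [-0.45, 1.45]]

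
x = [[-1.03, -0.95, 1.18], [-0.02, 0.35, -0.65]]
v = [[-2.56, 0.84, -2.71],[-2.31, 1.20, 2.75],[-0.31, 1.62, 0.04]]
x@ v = [[4.47, -0.09, 0.23], [-0.56, -0.65, 0.99]]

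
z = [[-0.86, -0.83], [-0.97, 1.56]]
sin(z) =[[-0.73, -0.52], [-0.60, 0.78]]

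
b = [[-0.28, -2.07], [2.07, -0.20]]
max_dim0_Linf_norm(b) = 2.07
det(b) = 4.34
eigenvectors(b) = [[(-0.71+0j), (-0.71-0j)], [(0.01+0.71j), (0.01-0.71j)]]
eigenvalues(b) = [(-0.24+2.07j), (-0.24-2.07j)]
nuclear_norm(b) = 4.17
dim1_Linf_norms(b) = [2.07, 2.07]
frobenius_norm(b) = 2.95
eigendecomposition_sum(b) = [[-0.14+1.03j,-1.04-0.12j], [(1.04+0.12j),-0.10+1.04j]] + [[(-0.14-1.03j), -1.04+0.12j], [(1.03-0.12j), -0.10-1.04j]]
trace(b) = -0.48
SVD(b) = [[-0.75, 0.67], [0.67, 0.75]] @ diag([2.12386659841747, 2.0438665984174706]) @ [[0.75, 0.67],[0.67, -0.75]]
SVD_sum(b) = [[-1.18, -1.05], [1.05, 0.94]] + [[0.9, -1.02], [1.02, -1.14]]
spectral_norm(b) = 2.12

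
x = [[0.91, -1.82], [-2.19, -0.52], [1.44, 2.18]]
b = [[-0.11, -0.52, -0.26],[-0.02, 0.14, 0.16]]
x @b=[[-0.06, -0.73, -0.53],[0.25, 1.07, 0.49],[-0.20, -0.44, -0.03]]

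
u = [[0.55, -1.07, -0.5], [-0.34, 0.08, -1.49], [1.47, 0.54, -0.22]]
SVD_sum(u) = [[0.6, -0.04, -0.52], [0.54, -0.04, -0.47], [0.92, -0.06, -0.80]] + [[-0.2, -0.09, -0.23],[-0.80, -0.37, -0.89],[0.6, 0.27, 0.67]] + [[0.15, -0.94, 0.25], [-0.08, 0.48, -0.13], [-0.05, 0.33, -0.09]]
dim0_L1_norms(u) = [2.36, 1.69, 2.21]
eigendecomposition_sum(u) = [[0.69-0.00j, -0.48+0.00j, (0.25+0j)], [(-0.69+0j), (0.48-0j), (-0.25+0j)], [0.41-0.00j, (-0.29+0j), 0.15+0.00j]] + [[-0.07+0.36j, -0.29+0.20j, -0.37-0.27j], [(0.17+0.47j), (-0.2+0.44j), -0.62-0.05j], [(0.53-0.08j), 0.42+0.31j, (-0.18+0.64j)]] + [[(-0.07-0.36j), (-0.29-0.2j), (-0.37+0.27j)], [0.17-0.47j, -0.20-0.44j, (-0.62+0.05j)], [(0.53+0.08j), (0.42-0.31j), -0.18-0.64j]]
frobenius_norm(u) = 2.56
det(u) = 3.01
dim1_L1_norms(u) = [2.12, 1.91, 2.23]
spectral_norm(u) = 1.63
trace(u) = 0.41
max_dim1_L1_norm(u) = 2.23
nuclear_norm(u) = 4.38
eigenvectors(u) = [[0.65+0.00j,(0.15-0.42j),(0.15+0.42j)], [-0.65+0.00j,(-0.12-0.6j),(-0.12+0.6j)], [0.39+0.00j,(-0.65+0j),-0.65-0.00j]]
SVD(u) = [[-0.49, -0.20, -0.85], [-0.44, -0.78, 0.44], [-0.75, 0.59, 0.30]] @ diag([1.626929702616949, 1.5993430149806622, 1.1556823366199251]) @ [[-0.75,  0.05,  0.65], [0.64,  0.29,  0.71], [-0.16,  0.96,  -0.25]]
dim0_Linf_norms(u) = [1.47, 1.07, 1.49]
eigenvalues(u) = [(1.32+0j), (-0.45+1.44j), (-0.45-1.44j)]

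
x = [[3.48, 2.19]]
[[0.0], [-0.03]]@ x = [[0.00, 0.0],[-0.10, -0.07]]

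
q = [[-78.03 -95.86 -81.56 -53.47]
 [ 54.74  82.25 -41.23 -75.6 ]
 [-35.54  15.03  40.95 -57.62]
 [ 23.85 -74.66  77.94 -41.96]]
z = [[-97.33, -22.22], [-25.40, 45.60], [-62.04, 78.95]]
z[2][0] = -62.04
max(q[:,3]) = -41.96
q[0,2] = -81.56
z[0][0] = -97.33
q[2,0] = -35.54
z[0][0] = -97.33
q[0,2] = -81.56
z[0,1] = -22.22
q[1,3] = -75.6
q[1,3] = -75.6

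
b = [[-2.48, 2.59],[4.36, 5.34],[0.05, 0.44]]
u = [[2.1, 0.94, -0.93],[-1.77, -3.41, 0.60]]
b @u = [[-9.79,-11.16,3.86],[-0.3,-14.11,-0.85],[-0.67,-1.45,0.22]]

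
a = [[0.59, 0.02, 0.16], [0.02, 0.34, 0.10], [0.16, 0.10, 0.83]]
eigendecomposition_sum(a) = [[0.17, 0.07, 0.35], [0.07, 0.03, 0.14], [0.35, 0.14, 0.73]] + [[0.42,-0.06,-0.19], [-0.06,0.01,0.03], [-0.19,0.03,0.09]] + [[0.00, 0.02, -0.0], [0.02, 0.31, -0.06], [-0.0, -0.06, 0.01]]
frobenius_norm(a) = 1.11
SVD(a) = [[-0.43, 0.90, -0.05], [-0.17, -0.13, -0.98], [-0.89, -0.41, 0.21]] @ diag([0.9265520017048922, 0.5136353122270815, 0.3198126860680262]) @ [[-0.43, -0.17, -0.89], [0.9, -0.13, -0.41], [-0.05, -0.98, 0.21]]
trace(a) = 1.76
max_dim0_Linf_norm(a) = 0.83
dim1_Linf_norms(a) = [0.59, 0.34, 0.83]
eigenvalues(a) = [0.93, 0.51, 0.32]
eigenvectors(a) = [[0.43,0.9,-0.05],[0.17,-0.13,-0.98],[0.89,-0.41,0.21]]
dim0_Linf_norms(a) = [0.59, 0.34, 0.83]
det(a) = 0.15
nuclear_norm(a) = 1.76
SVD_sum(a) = [[0.17, 0.07, 0.35],[0.07, 0.03, 0.14],[0.35, 0.14, 0.73]] + [[0.42, -0.06, -0.19], [-0.06, 0.01, 0.03], [-0.19, 0.03, 0.09]] + [[0.00, 0.02, -0.00], [0.02, 0.31, -0.06], [-0.0, -0.06, 0.01]]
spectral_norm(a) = 0.93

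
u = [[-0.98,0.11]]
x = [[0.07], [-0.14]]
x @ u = [[-0.07, 0.01], [0.14, -0.02]]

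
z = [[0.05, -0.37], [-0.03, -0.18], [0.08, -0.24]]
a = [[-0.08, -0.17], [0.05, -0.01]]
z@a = [[-0.02, -0.0], [-0.01, 0.01], [-0.02, -0.01]]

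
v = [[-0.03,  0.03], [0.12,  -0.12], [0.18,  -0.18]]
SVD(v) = [[-0.14, -0.99], [0.55, -0.08], [0.82, -0.11]] @ diag([0.30886890422961, 1.2588851105467911e-17]) @ [[0.71, -0.71], [-0.71, -0.71]]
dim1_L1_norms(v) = [0.06, 0.24, 0.36]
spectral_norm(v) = 0.31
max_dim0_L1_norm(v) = 0.33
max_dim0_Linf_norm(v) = 0.18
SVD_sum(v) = [[-0.03, 0.03], [0.12, -0.12], [0.18, -0.18]] + [[0.0,0.00],[0.00,0.00],[0.0,0.0]]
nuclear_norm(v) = 0.31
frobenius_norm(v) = 0.31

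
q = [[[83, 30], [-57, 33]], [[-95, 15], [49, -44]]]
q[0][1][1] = 33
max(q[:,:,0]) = 83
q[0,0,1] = 30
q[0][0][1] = 30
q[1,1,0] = 49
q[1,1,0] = 49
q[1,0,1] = 15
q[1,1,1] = -44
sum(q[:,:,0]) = -20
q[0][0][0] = 83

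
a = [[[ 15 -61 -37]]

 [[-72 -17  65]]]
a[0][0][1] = -61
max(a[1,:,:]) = 65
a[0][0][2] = -37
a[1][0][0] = -72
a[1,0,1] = -17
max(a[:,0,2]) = 65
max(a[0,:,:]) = 15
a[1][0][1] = -17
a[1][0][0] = -72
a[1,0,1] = -17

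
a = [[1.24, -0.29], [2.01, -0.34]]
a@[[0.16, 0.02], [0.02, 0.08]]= [[0.19, 0.00], [0.31, 0.01]]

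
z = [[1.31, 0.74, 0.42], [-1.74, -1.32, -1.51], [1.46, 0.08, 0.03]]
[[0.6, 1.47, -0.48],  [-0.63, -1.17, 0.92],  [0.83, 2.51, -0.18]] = z @ [[0.58, 1.78, -0.1], [-0.16, -0.88, -0.38], [-0.11, -0.51, -0.16]]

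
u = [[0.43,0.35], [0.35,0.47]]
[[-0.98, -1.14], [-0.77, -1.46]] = u @ [[-2.41, -0.3], [0.16, -2.89]]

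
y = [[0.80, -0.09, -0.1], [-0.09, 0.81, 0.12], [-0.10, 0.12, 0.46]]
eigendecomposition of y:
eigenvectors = [[0.64, -0.74, 0.19],[-0.7, -0.67, -0.24],[-0.31, -0.03, 0.95]]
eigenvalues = [0.95, 0.72, 0.41]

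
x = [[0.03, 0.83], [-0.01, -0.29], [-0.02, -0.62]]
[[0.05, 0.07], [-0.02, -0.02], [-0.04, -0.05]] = x@[[0.21, 0.14], [0.05, 0.08]]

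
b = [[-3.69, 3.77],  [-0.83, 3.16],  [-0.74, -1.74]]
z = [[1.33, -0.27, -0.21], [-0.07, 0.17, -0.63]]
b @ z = [[-5.17, 1.64, -1.6], [-1.33, 0.76, -1.82], [-0.86, -0.1, 1.25]]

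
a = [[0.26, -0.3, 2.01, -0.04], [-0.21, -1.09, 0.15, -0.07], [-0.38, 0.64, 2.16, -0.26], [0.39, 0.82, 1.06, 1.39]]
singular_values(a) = [3.2, 1.73, 1.1, 0.41]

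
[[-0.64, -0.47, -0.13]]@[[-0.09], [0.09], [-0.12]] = [[0.03]]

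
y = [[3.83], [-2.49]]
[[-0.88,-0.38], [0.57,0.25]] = y@[[-0.23,-0.10]]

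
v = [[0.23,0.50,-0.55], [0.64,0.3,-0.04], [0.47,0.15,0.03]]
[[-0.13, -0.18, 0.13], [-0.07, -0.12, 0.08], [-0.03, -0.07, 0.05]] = v@[[0.04,  -0.16,  0.09], [-0.32,  -0.02,  0.05], [-0.03,  0.25,  -0.15]]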